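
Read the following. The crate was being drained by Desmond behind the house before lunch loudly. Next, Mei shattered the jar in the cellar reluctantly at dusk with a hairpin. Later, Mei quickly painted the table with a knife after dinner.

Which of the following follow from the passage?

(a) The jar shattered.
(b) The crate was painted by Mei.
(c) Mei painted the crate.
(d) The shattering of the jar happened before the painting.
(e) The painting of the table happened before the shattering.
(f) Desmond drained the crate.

(a), (d)

(a) Entailed — 'Mei shattered the jar' is causative; it entails the inchoative 'the jar shattered'.
(b) Not entailed — Mei painted the table, not the crate; the crate belongs to the draining event.
(c) Not entailed — Mei painted the table, not the crate; the crate belongs to the draining event.
(d) Entailed — the narrative places the shattering before the painting.
(e) Not entailed — the narrative places the shattering before the painting, not after.
(f) Not entailed — 'was draining' is progressive on an accomplishment; it does not entail the completed 'drained'.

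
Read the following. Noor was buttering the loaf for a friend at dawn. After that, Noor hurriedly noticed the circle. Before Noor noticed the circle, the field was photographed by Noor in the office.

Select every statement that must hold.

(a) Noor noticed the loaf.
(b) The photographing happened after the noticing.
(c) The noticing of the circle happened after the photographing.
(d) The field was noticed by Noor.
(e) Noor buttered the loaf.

(c)

(a) Not entailed — Noor noticed the circle, not the loaf; the loaf belongs to the buttering event.
(b) Not entailed — the narrative places the photographing before the noticing, not after.
(c) Entailed — the narrative places the photographing before the noticing.
(d) Not entailed — Noor noticed the circle, not the field; the field belongs to the photographing event.
(e) Not entailed — 'was buttering' is progressive on an accomplishment; it does not entail the completed 'buttered'.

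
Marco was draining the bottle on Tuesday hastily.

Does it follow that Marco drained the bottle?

'was draining' is progressive; for an accomplishment like 'drain the bottle', it doesn't entail completion.

no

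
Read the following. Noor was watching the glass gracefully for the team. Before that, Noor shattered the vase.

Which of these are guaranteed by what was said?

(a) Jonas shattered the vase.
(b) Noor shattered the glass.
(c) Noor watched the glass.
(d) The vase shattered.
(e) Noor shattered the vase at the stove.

(a) Not entailed — the passage has Noor shattering the vase, not Jonas.
(b) Not entailed — Noor shattered the vase, not the glass; the glass belongs to the watching event.
(c) Entailed — 'watch' is an activity; 'was watching' entails that some watching happened, so 'watched' holds.
(d) Entailed — 'Noor shattered the vase' is causative; it entails the inchoative 'the vase shattered'.
(e) Not entailed — 'at the stove' adds information not in the original event.

(c), (d)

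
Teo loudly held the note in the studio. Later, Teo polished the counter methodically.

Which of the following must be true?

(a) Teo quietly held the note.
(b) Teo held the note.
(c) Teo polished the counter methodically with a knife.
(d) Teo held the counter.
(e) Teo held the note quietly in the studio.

(a) Not entailed — 'quietly' adds a manner not in (and inconsistent with) the original.
(b) Entailed — dropping 'in the studio', 'loudly' leaves a sub-description the original still satisfies.
(c) Not entailed — 'with a knife' adds information not in the original event.
(d) Not entailed — Teo held the note, not the counter; the counter belongs to the polishing event.
(e) Not entailed — 'quietly' adds a manner not in (and inconsistent with) the original.

(b)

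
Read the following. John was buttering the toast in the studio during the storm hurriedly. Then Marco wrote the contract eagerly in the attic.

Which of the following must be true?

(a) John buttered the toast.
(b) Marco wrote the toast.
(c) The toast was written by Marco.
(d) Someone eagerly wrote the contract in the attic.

(a) Not entailed — 'was buttering' is progressive on an accomplishment; it does not entail the completed 'buttered'.
(b) Not entailed — Marco wrote the contract, not the toast; the toast belongs to the buttering event.
(c) Not entailed — Marco wrote the contract, not the toast; the toast belongs to the buttering event.
(d) Entailed — generalizing the agent leaves a sub-description the original still satisfies.

(d)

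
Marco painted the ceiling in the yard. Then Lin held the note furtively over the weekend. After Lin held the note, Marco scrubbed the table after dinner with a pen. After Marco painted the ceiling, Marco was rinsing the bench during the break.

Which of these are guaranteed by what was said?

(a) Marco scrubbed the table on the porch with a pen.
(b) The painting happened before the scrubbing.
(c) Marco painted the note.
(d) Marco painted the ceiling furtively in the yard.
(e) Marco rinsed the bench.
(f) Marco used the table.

(a) Not entailed — 'on the porch' adds information not in the original event.
(b) Entailed — the narrative places the painting before the scrubbing.
(c) Not entailed — Marco painted the ceiling, not the note; the note belongs to the holding event.
(d) Not entailed — 'furtively' adds information not in the original event.
(e) Entailed — 'rinse' is an activity; 'was rinsing' entails that some rinsing happened, so 'rinsed' holds.
(f) Not entailed — the table is the patient, not an instrument — Marco used a pen.

(b), (e)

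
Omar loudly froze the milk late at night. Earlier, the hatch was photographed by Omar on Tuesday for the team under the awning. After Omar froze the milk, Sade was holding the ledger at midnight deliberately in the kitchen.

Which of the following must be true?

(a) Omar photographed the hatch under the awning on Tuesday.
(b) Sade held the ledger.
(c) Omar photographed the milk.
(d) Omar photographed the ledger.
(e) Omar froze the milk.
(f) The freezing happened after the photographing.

(a), (b), (e), (f)

(a) Entailed — dropping 'for the team' leaves a sub-description the original still satisfies.
(b) Entailed — 'hold' is an activity; 'was holding' entails that some holding happened, so 'held' holds.
(c) Not entailed — Omar photographed the hatch, not the milk; the milk belongs to the freezing event.
(d) Not entailed — Omar photographed the hatch, not the ledger; the ledger belongs to the holding event.
(e) Entailed — dropping 'late at night', 'loudly' leaves a sub-description the original still satisfies.
(f) Entailed — the narrative places the photographing before the freezing.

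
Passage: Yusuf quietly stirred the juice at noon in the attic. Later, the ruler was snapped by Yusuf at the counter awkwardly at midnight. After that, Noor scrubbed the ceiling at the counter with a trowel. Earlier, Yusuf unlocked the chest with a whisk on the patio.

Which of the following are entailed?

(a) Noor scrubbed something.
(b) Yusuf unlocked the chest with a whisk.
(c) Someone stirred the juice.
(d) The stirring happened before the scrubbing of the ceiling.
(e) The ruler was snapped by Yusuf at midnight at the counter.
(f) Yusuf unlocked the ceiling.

(a), (b), (c), (d), (e)

(a) Entailed — every conjunct here is already in the original scrubbing event.
(b) Entailed — the original entails any weakening of itself; this just drops 'on the patio'.
(c) Entailed — dropping 'quietly', 'at noon', 'in the attic' and generalizing the agent leaves a sub-description the original still satisfies.
(d) Entailed — the narrative places the stirring before the scrubbing.
(e) Entailed — the original entails any weakening of itself; this just drops 'awkwardly'.
(f) Not entailed — Yusuf unlocked the chest, not the ceiling; the ceiling belongs to the scrubbing event.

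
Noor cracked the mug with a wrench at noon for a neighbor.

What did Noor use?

a wrench

'with a wrench' marks the instrument of the cracking event.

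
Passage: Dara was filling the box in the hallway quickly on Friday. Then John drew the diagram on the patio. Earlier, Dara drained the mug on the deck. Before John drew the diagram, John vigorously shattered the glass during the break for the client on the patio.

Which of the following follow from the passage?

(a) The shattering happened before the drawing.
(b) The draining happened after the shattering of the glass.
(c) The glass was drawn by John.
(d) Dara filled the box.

(a)

(a) Entailed — the narrative places the shattering before the drawing.
(b) Not entailed — the narrative doesn't order the shattering relative to the draining.
(c) Not entailed — John drew the diagram, not the glass; the glass belongs to the shattering event.
(d) Not entailed — 'was filling' is progressive on an accomplishment; it does not entail the completed 'filled'.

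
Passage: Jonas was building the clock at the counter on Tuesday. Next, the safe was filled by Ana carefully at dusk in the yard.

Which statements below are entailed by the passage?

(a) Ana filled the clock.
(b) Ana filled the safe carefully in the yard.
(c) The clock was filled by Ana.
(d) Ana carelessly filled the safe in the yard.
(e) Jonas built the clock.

(b)

(a) Not entailed — Ana filled the safe, not the clock; the clock belongs to the building event.
(b) Entailed — the original entails any weakening of itself; this just drops 'at dusk'.
(c) Not entailed — Ana filled the safe, not the clock; the clock belongs to the building event.
(d) Not entailed — 'carelessly' adds a manner not in (and inconsistent with) the original.
(e) Not entailed — 'was building' is progressive on an accomplishment; it does not entail the completed 'built'.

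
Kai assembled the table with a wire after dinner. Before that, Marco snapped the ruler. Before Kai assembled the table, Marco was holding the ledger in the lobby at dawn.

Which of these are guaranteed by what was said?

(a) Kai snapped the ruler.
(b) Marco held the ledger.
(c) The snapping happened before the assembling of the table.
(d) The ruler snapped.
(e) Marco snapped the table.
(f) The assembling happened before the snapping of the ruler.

(b), (c), (d)

(a) Not entailed — the passage has Marco snapping the ruler, not Kai.
(b) Entailed — 'hold' is an activity; 'was holding' entails that some holding happened, so 'held' holds.
(c) Entailed — the narrative places the snapping before the assembling.
(d) Entailed — 'Marco snapped the ruler' is causative; it entails the inchoative 'the ruler snapped'.
(e) Not entailed — Marco snapped the ruler, not the table; the table belongs to the assembling event.
(f) Not entailed — the narrative places the snapping before the assembling, not after.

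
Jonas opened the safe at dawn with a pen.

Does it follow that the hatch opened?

no

Nothing is said about any hatch; only the safe is affected.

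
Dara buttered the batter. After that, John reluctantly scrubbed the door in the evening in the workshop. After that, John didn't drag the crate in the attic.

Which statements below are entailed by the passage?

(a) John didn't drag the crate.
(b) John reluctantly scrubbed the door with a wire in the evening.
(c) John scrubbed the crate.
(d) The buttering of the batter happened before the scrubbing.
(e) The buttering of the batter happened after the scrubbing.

(a) Not entailed — dropping 'in the attic' under negation is not valid — the original leaves open that John dragged the crate some other way.
(b) Not entailed — 'with a wire' adds information not in the original event.
(c) Not entailed — John scrubbed the door, not the crate; the crate belongs to the dragging event.
(d) Entailed — the narrative places the buttering before the scrubbing.
(e) Not entailed — the narrative places the buttering before the scrubbing, not after.

(d)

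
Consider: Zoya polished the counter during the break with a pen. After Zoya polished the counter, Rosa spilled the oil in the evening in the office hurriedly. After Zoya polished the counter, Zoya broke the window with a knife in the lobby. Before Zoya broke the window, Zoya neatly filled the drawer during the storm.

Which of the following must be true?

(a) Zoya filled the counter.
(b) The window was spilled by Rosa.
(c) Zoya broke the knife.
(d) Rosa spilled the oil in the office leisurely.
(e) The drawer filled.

(a) Not entailed — Zoya filled the drawer, not the counter; the counter belongs to the polishing event.
(b) Not entailed — Rosa spilled the oil, not the window; the window belongs to the breaking event.
(c) Not entailed — the knife is the instrument, not what was broken.
(d) Not entailed — 'leisurely' adds a manner not in (and inconsistent with) the original.
(e) Entailed — 'Zoya filled the drawer' is causative; it entails the inchoative 'the drawer filled'.

(e)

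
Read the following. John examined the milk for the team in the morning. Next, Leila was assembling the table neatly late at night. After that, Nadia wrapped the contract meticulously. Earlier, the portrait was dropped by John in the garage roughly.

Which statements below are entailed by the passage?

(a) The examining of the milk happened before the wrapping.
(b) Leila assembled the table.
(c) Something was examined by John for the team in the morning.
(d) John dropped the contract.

(a) Entailed — the narrative places the examining before the wrapping.
(b) Not entailed — 'was assembling' is progressive on an accomplishment; it does not entail the completed 'assembled'.
(c) Entailed — generalizing the patient leaves a sub-description the original still satisfies.
(d) Not entailed — John dropped the portrait, not the contract; the contract belongs to the wrapping event.

(a), (c)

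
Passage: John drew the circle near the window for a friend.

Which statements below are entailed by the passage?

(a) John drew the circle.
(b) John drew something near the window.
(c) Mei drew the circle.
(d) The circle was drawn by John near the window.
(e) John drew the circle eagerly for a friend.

(a) Entailed — the original entails any weakening of itself; this just drops 'for a friend', 'near the window'.
(b) Entailed — this follows by dropping conjuncts from the drawing event's description.
(c) Not entailed — the passage has John drawing the circle, not Mei.
(d) Entailed — this follows by dropping conjuncts from the drawing event's description.
(e) Not entailed — 'eagerly' adds information not in the original event.

(a), (b), (d)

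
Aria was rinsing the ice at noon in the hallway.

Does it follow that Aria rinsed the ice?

yes

'rinse' is atelic; if Aria was rinsing the ice, then Aria rinsed the ice (for some time).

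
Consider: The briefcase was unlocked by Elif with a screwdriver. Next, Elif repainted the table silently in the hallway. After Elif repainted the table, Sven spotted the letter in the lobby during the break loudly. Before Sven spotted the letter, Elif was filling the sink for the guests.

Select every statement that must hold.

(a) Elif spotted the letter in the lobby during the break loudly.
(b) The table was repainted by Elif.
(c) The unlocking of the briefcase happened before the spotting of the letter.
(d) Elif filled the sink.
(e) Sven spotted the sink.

(a) Not entailed — the passage has Sven spotting the letter, not Elif.
(b) Entailed — dropping 'in the hallway', 'silently' leaves a sub-description the original still satisfies.
(c) Entailed — the narrative places the unlocking before the spotting.
(d) Not entailed — 'was filling' is progressive on an accomplishment; it does not entail the completed 'filled'.
(e) Not entailed — Sven spotted the letter, not the sink; the sink belongs to the filling event.

(b), (c)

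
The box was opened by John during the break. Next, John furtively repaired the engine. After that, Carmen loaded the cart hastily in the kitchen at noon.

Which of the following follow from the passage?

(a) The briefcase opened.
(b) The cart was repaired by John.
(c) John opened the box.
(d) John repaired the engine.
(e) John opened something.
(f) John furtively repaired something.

(a) Not entailed — the box is what opened, not the briefcase.
(b) Not entailed — John repaired the engine, not the cart; the cart belongs to the loading event.
(c) Entailed — this follows by dropping conjuncts from the opening event's description.
(d) Entailed — this follows by dropping conjuncts from the repairing event's description.
(e) Entailed — this follows by dropping conjuncts from the opening event's description.
(f) Entailed — every conjunct here is already in the original repairing event.

(c), (d), (e), (f)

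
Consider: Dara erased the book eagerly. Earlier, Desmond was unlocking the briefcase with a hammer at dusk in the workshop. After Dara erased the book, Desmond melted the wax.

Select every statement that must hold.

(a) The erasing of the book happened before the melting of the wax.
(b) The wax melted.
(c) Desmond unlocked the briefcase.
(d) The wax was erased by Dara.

(a), (b)

(a) Entailed — the narrative places the erasing before the melting.
(b) Entailed — 'Desmond melted the wax' is causative; it entails the inchoative 'the wax melted'.
(c) Not entailed — 'was unlocking' is progressive on an accomplishment; it does not entail the completed 'unlocked'.
(d) Not entailed — Dara erased the book, not the wax; the wax belongs to the melting event.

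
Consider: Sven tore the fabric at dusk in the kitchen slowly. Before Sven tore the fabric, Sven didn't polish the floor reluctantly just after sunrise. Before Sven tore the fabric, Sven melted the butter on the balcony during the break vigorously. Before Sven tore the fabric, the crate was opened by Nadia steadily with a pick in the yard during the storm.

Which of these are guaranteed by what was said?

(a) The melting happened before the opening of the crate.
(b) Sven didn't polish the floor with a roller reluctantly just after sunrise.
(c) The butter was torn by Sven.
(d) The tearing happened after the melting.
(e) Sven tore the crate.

(a) Not entailed — the narrative doesn't order the melting relative to the opening.
(b) Entailed — under negation, adding a further restriction is entailed: if no such polishing event occurred, none occurred with a roller either.
(c) Not entailed — Sven tore the fabric, not the butter; the butter belongs to the melting event.
(d) Entailed — the narrative places the melting before the tearing.
(e) Not entailed — Sven tore the fabric, not the crate; the crate belongs to the opening event.

(b), (d)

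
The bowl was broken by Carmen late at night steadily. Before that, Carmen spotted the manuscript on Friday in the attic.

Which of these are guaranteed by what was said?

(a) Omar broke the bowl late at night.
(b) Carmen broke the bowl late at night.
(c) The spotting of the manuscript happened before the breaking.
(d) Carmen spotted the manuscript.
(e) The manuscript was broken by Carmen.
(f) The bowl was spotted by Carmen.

(a) Not entailed — the passage has Carmen breaking the bowl, not Omar.
(b) Entailed — dropping 'steadily' leaves a sub-description the original still satisfies.
(c) Entailed — the narrative places the spotting before the breaking.
(d) Entailed — the original entails any weakening of itself; this just drops 'in the attic', 'on Friday'.
(e) Not entailed — Carmen broke the bowl, not the manuscript; the manuscript belongs to the spotting event.
(f) Not entailed — Carmen spotted the manuscript, not the bowl; the bowl belongs to the breaking event.

(b), (c), (d)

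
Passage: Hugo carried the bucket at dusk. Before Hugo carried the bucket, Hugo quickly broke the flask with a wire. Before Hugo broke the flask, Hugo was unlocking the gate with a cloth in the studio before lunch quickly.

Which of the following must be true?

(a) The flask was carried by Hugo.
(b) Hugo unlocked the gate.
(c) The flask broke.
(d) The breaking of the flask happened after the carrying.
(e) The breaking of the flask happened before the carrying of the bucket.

(a) Not entailed — Hugo carried the bucket, not the flask; the flask belongs to the breaking event.
(b) Not entailed — 'was unlocking' is progressive on an accomplishment; it does not entail the completed 'unlocked'.
(c) Entailed — 'Hugo broke the flask' is causative; it entails the inchoative 'the flask broke'.
(d) Not entailed — the narrative places the breaking before the carrying, not after.
(e) Entailed — the narrative places the breaking before the carrying.

(c), (e)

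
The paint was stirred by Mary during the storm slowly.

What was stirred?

'the paint' marks the patient of the stirring event.

the paint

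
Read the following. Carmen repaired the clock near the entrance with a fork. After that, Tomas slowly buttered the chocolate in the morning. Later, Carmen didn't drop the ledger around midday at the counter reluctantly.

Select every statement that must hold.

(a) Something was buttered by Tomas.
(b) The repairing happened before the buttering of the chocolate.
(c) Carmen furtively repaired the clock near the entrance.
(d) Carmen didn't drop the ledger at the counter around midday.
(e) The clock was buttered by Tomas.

(a) Entailed — this follows by dropping conjuncts from the buttering event's description.
(b) Entailed — the narrative places the repairing before the buttering.
(c) Not entailed — 'furtively' adds information not in the original event.
(d) Not entailed — dropping 'reluctantly' under negation is not valid — the original leaves open that Carmen dropped the ledger some other way.
(e) Not entailed — Tomas buttered the chocolate, not the clock; the clock belongs to the repairing event.

(a), (b)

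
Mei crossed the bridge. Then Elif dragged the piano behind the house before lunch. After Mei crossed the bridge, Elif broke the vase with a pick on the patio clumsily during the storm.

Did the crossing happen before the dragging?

The narrative orders the crossing before the dragging.

yes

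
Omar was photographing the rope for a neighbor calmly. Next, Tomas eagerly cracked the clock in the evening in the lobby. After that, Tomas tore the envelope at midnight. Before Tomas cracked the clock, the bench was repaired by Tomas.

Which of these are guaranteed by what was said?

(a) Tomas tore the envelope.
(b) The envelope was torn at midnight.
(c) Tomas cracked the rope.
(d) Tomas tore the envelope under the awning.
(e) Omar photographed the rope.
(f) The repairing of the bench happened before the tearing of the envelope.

(a), (b), (f)

(a) Entailed — dropping 'at midnight' leaves a sub-description the original still satisfies.
(b) Entailed — generalizing the agent leaves a sub-description the original still satisfies.
(c) Not entailed — Tomas cracked the clock, not the rope; the rope belongs to the photographing event.
(d) Not entailed — 'under the awning' adds information not in the original event.
(e) Not entailed — 'was photographing' is progressive on an accomplishment; it does not entail the completed 'photographed'.
(f) Entailed — the narrative places the repairing before the tearing.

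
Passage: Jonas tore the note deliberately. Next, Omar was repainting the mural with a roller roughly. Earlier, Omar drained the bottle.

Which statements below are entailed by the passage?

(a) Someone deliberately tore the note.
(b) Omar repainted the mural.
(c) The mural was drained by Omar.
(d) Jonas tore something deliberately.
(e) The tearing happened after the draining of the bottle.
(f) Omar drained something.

(a) Entailed — this follows by dropping conjuncts from the tearing event's description.
(b) Not entailed — 'was repainting' is progressive on an accomplishment; it does not entail the completed 'repainted'.
(c) Not entailed — Omar drained the bottle, not the mural; the mural belongs to the repainting event.
(d) Entailed — this follows by dropping conjuncts from the tearing event's description.
(e) Not entailed — the narrative doesn't order the draining relative to the tearing.
(f) Entailed — the original entails any weakening of itself; this just generalizes the patient.

(a), (d), (f)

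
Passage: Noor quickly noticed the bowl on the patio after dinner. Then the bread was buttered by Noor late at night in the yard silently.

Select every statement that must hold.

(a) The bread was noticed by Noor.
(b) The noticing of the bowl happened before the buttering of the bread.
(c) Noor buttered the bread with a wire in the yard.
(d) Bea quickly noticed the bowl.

(a) Not entailed — Noor noticed the bowl, not the bread; the bread belongs to the buttering event.
(b) Entailed — the narrative places the noticing before the buttering.
(c) Not entailed — 'with a wire' adds information not in the original event.
(d) Not entailed — the passage has Noor noticing the bowl, not Bea.

(b)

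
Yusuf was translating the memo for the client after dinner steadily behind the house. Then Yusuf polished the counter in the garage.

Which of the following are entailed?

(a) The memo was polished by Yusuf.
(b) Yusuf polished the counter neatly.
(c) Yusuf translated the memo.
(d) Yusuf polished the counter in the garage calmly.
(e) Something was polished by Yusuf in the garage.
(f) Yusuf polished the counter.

(e), (f)

(a) Not entailed — Yusuf polished the counter, not the memo; the memo belongs to the translating event.
(b) Not entailed — 'neatly' adds information not in the original event.
(c) Not entailed — 'was translating' is progressive on an accomplishment; it does not entail the completed 'translated'.
(d) Not entailed — 'calmly' adds information not in the original event.
(e) Entailed — every conjunct here is already in the original polishing event.
(f) Entailed — this follows by dropping conjuncts from the polishing event's description.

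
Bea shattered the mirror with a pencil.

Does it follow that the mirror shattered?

'Bea shattered the mirror' is the causative; it entails the inchoative 'the mirror shattered'.

yes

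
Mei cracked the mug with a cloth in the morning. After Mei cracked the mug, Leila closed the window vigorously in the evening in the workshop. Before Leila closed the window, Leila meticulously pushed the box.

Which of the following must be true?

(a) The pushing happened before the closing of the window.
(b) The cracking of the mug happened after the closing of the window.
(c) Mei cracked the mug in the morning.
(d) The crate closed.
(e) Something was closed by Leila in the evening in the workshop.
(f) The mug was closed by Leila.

(a) Entailed — the narrative places the pushing before the closing.
(b) Not entailed — the narrative places the cracking before the closing, not after.
(c) Entailed — dropping 'with a cloth' leaves a sub-description the original still satisfies.
(d) Not entailed — the window is what closed, not the crate.
(e) Entailed — every conjunct here is already in the original closing event.
(f) Not entailed — Leila closed the window, not the mug; the mug belongs to the cracking event.

(a), (c), (e)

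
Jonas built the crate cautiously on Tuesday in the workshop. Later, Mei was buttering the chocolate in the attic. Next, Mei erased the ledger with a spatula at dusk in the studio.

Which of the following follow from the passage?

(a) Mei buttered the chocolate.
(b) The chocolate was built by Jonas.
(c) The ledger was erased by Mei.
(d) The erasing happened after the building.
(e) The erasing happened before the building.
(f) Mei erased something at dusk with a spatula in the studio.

(a) Not entailed — 'was buttering' is progressive on an accomplishment; it does not entail the completed 'buttered'.
(b) Not entailed — Jonas built the crate, not the chocolate; the chocolate belongs to the buttering event.
(c) Entailed — the original entails any weakening of itself; this just drops 'with a spatula', 'in the studio', 'at dusk'.
(d) Entailed — the narrative places the building before the erasing.
(e) Not entailed — the narrative places the building before the erasing, not after.
(f) Entailed — this follows by dropping conjuncts from the erasing event's description.

(c), (d), (f)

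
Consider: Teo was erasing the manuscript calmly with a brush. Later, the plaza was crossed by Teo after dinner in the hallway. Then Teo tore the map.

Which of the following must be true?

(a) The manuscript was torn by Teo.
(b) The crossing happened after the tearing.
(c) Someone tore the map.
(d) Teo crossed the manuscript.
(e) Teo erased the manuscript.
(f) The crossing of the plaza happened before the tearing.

(c), (f)

(a) Not entailed — Teo tore the map, not the manuscript; the manuscript belongs to the erasing event.
(b) Not entailed — the narrative places the crossing before the tearing, not after.
(c) Entailed — every conjunct here is already in the original tearing event.
(d) Not entailed — Teo crossed the plaza, not the manuscript; the manuscript belongs to the erasing event.
(e) Not entailed — 'was erasing' is progressive on an accomplishment; it does not entail the completed 'erased'.
(f) Entailed — the narrative places the crossing before the tearing.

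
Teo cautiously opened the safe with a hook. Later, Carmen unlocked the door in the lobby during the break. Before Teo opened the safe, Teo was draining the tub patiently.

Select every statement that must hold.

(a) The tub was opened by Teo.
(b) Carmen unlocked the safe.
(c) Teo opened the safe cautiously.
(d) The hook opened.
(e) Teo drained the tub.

(c)

(a) Not entailed — Teo opened the safe, not the tub; the tub belongs to the draining event.
(b) Not entailed — Carmen unlocked the door, not the safe; the safe belongs to the opening event.
(c) Entailed — every conjunct here is already in the original opening event.
(d) Not entailed — the safe is what opened, not the hook.
(e) Not entailed — 'was draining' is progressive on an accomplishment; it does not entail the completed 'drained'.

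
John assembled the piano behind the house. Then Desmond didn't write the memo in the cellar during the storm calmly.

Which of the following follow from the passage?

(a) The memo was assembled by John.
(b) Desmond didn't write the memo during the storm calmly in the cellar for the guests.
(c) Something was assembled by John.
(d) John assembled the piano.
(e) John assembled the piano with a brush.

(a) Not entailed — John assembled the piano, not the memo; the memo belongs to the writing event.
(b) Entailed — under negation, adding a further restriction is entailed: if no such writing event occurred, none occurred for the guests either.
(c) Entailed — the original entails any weakening of itself; this just drops 'behind the house' and generalizes the patient.
(d) Entailed — this follows by dropping conjuncts from the assembling event's description.
(e) Not entailed — 'with a brush' adds information not in the original event.

(b), (c), (d)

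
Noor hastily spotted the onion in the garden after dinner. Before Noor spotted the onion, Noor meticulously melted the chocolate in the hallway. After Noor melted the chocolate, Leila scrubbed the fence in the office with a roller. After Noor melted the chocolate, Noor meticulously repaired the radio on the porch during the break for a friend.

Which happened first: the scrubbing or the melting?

The connectives place the melting before the scrubbing.

the melting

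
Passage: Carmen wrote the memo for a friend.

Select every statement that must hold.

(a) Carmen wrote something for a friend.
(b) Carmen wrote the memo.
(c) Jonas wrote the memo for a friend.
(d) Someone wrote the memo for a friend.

(a) Entailed — the original entails any weakening of itself; this just generalizes the patient.
(b) Entailed — this follows by dropping conjuncts from the writing event's description.
(c) Not entailed — the passage has Carmen writing the memo, not Jonas.
(d) Entailed — generalizing the agent leaves a sub-description the original still satisfies.

(a), (b), (d)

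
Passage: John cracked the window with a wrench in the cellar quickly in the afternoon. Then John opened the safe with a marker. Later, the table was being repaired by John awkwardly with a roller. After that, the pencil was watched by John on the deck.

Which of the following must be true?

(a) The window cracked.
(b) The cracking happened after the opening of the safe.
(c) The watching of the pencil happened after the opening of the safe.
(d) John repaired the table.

(a) Entailed — 'John cracked the window' is causative; it entails the inchoative 'the window cracked'.
(b) Not entailed — the narrative places the cracking before the opening, not after.
(c) Entailed — the narrative places the opening before the watching.
(d) Not entailed — 'was repairing' is progressive on an accomplishment; it does not entail the completed 'repaired'.

(a), (c)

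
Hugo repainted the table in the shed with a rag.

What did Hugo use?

'with a rag' marks the instrument of the repainting event.

a rag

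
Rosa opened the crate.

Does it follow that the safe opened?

Nothing is said about any safe; only the crate is affected.

no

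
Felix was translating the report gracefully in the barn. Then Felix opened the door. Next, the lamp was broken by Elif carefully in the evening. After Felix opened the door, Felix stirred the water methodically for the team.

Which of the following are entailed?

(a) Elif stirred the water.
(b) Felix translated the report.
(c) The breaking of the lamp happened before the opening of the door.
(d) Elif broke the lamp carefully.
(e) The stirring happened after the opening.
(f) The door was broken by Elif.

(a) Not entailed — the passage has Felix stirring the water, not Elif.
(b) Not entailed — 'was translating' is progressive on an accomplishment; it does not entail the completed 'translated'.
(c) Not entailed — the narrative places the opening before the breaking, not after.
(d) Entailed — this follows by dropping conjuncts from the breaking event's description.
(e) Entailed — the narrative places the opening before the stirring.
(f) Not entailed — Elif broke the lamp, not the door; the door belongs to the opening event.

(d), (e)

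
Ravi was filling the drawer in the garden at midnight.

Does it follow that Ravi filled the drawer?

'was filling' is progressive; for an accomplishment like 'fill the drawer', it doesn't entail completion.

no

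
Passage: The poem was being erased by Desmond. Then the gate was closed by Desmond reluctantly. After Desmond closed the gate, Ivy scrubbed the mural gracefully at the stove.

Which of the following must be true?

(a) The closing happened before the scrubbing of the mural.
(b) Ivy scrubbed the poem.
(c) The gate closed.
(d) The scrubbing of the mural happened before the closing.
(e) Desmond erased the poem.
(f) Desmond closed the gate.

(a) Entailed — the narrative places the closing before the scrubbing.
(b) Not entailed — Ivy scrubbed the mural, not the poem; the poem belongs to the erasing event.
(c) Entailed — 'Desmond closed the gate' is causative; it entails the inchoative 'the gate closed'.
(d) Not entailed — the narrative places the closing before the scrubbing, not after.
(e) Not entailed — 'was erasing' is progressive on an accomplishment; it does not entail the completed 'erased'.
(f) Entailed — the original entails any weakening of itself; this just drops 'reluctantly'.

(a), (c), (f)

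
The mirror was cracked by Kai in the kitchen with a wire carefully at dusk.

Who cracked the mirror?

Kai

'Kai' marks the agent of the cracking event.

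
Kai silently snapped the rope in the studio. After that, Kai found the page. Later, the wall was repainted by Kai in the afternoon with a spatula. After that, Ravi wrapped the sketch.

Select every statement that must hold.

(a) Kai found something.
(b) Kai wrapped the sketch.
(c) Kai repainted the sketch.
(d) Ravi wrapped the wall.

(a) Entailed — the original entails any weakening of itself; this just generalizes the patient.
(b) Not entailed — the passage has Ravi wrapping the sketch, not Kai.
(c) Not entailed — Kai repainted the wall, not the sketch; the sketch belongs to the wrapping event.
(d) Not entailed — Ravi wrapped the sketch, not the wall; the wall belongs to the repainting event.

(a)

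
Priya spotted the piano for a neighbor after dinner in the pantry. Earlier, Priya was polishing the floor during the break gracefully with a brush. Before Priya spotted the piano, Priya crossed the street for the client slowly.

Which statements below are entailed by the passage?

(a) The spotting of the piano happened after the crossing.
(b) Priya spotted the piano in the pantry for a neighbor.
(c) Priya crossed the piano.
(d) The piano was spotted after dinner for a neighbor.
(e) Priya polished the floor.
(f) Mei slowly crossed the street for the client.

(a), (b), (d), (e)

(a) Entailed — the narrative places the crossing before the spotting.
(b) Entailed — the original entails any weakening of itself; this just drops 'after dinner'.
(c) Not entailed — Priya crossed the street, not the piano; the piano belongs to the spotting event.
(d) Entailed — the original entails any weakening of itself; this just drops 'in the pantry' and generalizes the agent.
(e) Entailed — 'polish' is an activity; 'was polishing' entails that some polishing happened, so 'polished' holds.
(f) Not entailed — the passage has Priya crossing the street, not Mei.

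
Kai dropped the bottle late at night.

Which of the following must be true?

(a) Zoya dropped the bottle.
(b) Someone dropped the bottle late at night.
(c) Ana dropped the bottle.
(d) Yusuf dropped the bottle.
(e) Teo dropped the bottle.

(b)

(a) Not entailed — the passage has Kai dropping the bottle, not Zoya.
(b) Entailed — this follows by dropping conjuncts from the dropping event's description.
(c) Not entailed — the passage has Kai dropping the bottle, not Ana.
(d) Not entailed — the passage has Kai dropping the bottle, not Yusuf.
(e) Not entailed — the passage has Kai dropping the bottle, not Teo.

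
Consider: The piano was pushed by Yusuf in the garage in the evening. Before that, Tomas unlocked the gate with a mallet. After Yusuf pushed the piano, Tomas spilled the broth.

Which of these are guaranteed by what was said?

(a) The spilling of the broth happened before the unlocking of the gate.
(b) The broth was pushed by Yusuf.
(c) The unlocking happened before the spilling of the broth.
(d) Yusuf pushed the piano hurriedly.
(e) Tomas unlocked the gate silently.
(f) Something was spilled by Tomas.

(c), (f)

(a) Not entailed — the narrative places the unlocking before the spilling, not after.
(b) Not entailed — Yusuf pushed the piano, not the broth; the broth belongs to the spilling event.
(c) Entailed — the narrative places the unlocking before the spilling.
(d) Not entailed — 'hurriedly' adds information not in the original event.
(e) Not entailed — 'silently' adds information not in the original event.
(f) Entailed — generalizing the patient leaves a sub-description the original still satisfies.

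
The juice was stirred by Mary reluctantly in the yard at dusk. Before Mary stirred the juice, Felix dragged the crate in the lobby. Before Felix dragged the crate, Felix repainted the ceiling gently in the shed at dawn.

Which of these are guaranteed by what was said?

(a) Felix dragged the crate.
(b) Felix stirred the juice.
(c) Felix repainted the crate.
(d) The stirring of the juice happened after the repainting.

(a) Entailed — this follows by dropping conjuncts from the dragging event's description.
(b) Not entailed — the passage has Mary stirring the juice, not Felix.
(c) Not entailed — Felix repainted the ceiling, not the crate; the crate belongs to the dragging event.
(d) Entailed — the narrative places the repainting before the stirring.

(a), (d)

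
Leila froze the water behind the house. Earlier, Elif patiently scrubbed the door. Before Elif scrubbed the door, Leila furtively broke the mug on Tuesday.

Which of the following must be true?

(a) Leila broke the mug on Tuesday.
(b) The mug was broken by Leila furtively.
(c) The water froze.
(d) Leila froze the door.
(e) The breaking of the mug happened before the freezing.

(a), (b), (c), (e)

(a) Entailed — every conjunct here is already in the original breaking event.
(b) Entailed — the original entails any weakening of itself; this just drops 'on Tuesday'.
(c) Entailed — 'Leila froze the water' is causative; it entails the inchoative 'the water froze'.
(d) Not entailed — Leila froze the water, not the door; the door belongs to the scrubbing event.
(e) Entailed — the narrative places the breaking before the freezing.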